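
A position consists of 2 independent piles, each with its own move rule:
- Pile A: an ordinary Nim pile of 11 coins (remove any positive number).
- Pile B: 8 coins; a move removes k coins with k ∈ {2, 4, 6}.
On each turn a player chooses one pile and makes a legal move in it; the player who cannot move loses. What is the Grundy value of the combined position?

Pile A is a plain Nim pile of size 11, so its Grundy value is 11.
Grundy values for pile B (subtraction set {2, 4, 6}):
g(0) = mex{} = 0
g(1) = mex{} = 0
g(2) = mex{0} = 1
g(3) = mex{0} = 1
g(4) = mex{0,1} = 2
g(5) = mex{0,1} = 2
g(6) = mex{0,1,2} = 3
g(7) = mex{0,1,2} = 3
g(8) = mex{1,2,3} = 0
So g(8) = 0.
The value of a disjunctive sum is the nim-sum of the parts.
Combined value = 11 XOR 0 = 11.

11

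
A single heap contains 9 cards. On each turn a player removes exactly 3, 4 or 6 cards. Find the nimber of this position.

Grundy values for subtraction set {3, 4, 6}:
g(0) = mex{} = 0
g(1) = mex{} = 0
g(2) = mex{} = 0
g(3) = mex{0} = 1
g(4) = mex{0} = 1
g(5) = mex{0} = 1
g(6) = mex{0,1} = 2
g(7) = mex{0,1} = 2
g(8) = mex{0,1} = 2
g(9) = mex{1,2} = 0
So g(9) = 0.

0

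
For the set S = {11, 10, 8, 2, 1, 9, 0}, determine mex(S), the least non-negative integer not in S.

The values 0, 1, 2 are all present; 3 is the first non-negative integer missing from the set.

3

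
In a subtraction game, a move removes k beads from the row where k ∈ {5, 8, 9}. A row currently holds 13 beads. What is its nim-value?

2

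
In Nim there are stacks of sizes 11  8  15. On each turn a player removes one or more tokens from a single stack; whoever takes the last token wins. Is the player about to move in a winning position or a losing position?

Winning position

In binary:
  1011  (11)
  1000  (8)
  1111  (15)
  ----
  1100  (12)
The nim-sum is 12 ≠ 0, so this is an N-position: the player to move can win.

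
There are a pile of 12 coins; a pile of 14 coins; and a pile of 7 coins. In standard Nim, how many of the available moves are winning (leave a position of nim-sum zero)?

Nim-sum: 12 XOR 14 XOR 7 = 5.
The overall nim-sum is X = 5. A pile of size p has a winning move iff p XOR X < p (reduce it to p XOR X).
  12: 12 XOR 5 = 9 < 12 — winning move (to 9).
  14: 14 XOR 5 = 11 < 14 — winning move (to 11).
  7: 7 XOR 5 = 2 < 7 — winning move (to 2).
That gives 3 winning moves.

3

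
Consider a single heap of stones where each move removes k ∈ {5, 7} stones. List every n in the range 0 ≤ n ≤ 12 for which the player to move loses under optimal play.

Build the Grundy sequence with g(k) = mex{g(k−s) : s ∈ {5, 7}, s ≤ k}:
k:     0  1  2  3  4  5  6  7  8  9 10 11 12
g(k):  0  0  0  0  0  1  1  1  1  1  2  2  0
The P-positions (g = 0) in 0..12 are 0, 1, 2, 3, 4, 12.

0, 1, 2, 3, 4, 12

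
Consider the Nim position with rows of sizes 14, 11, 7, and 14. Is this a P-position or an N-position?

N-position

Nim-sum: 14 ^ 11 ^ 7 ^ 14 = 12.
The nim-sum is 12 ≠ 0, so this is an N-position: the player to move can win.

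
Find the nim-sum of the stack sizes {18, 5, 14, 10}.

19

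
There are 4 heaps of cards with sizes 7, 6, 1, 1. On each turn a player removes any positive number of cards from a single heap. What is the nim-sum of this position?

Write each in binary and XOR column by column:
  111  (7)
  110  (6)
  001  (1)
  001  (1)
  ---
  001  (1)

1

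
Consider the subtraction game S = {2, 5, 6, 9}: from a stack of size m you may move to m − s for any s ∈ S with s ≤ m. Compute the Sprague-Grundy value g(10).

Build the Grundy sequence with g(k) = mex{g(k−s) : s ∈ {2, 5, 6, 9}, s ≤ k}:
g(0) = mex{} = 0
g(1) = mex{} = 0
g(2) = mex{0} = 1
g(3) = mex{0} = 1
g(4) = mex{1} = 0
g(5) = mex{0,1} = 2
g(6) = mex{0} = 1
g(7) = mex{0,1,2} = 3
g(8) = mex{1} = 0
g(9) = mex{0,1,3} = 2
g(10) = mex{0,2} = 1
So g(10) = 1.

1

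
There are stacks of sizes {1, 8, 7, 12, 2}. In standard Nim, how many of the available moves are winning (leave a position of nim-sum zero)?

0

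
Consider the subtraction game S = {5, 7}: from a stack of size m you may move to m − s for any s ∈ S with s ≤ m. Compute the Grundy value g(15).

0

Build the Grundy sequence with g(k) = mex{g(k−s) : s ∈ {5, 7}, s ≤ k}:
k:     0  1  2  3  4  5  6  7  8  9 10 11 12 13 14 15
g(k):  0  0  0  0  0  1  1  1  1  1  2  2  0  0  0  0
So g(15) = 0.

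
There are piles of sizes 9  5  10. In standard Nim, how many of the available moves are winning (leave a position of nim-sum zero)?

1

Nim-sum: 9 ^ 5 ^ 10 = 6.
The overall nim-sum is X = 6. A pile of size p has a winning move iff p XOR X < p (reduce it to p XOR X).
  9: 9 XOR 6 = 15 ≥ 9 — no move.
  5: 5 XOR 6 = 3 < 5 — winning move (to 3).
  10: 10 XOR 6 = 12 ≥ 10 — no move.
That gives 1 winning move.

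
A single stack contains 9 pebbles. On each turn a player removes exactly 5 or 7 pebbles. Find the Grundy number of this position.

Grundy values for subtraction set {5, 7}:
g(0) = mex{} = 0
g(1) = mex{} = 0
g(2) = mex{} = 0
g(3) = mex{} = 0
g(4) = mex{} = 0
g(5) = mex{0} = 1
g(6) = mex{0} = 1
g(7) = mex{0} = 1
g(8) = mex{0} = 1
g(9) = mex{0} = 1
So g(9) = 1.

1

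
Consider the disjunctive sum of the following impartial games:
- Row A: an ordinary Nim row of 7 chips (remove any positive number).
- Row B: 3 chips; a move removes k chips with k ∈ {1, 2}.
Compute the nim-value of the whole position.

7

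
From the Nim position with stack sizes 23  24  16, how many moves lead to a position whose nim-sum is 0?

Compute the nim-sum pairwise:
23 XOR 24 = 15
15 XOR 16 = 31
The overall nim-sum is X = 31. A stack of size p has a winning move iff p XOR X < p (reduce it to p XOR X).
  23: 23 XOR 31 = 8 < 23 — winning move (to 8).
  24: 24 XOR 31 = 7 < 24 — winning move (to 7).
  16: 16 XOR 31 = 15 < 16 — winning move (to 15).
That gives 3 winning moves.

3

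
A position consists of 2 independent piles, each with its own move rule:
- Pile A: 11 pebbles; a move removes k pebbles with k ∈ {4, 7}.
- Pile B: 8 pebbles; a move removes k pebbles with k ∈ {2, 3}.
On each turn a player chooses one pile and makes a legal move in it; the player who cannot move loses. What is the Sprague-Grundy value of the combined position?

1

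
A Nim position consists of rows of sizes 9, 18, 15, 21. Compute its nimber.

Nim-sum: 9 ^ 18 ^ 15 ^ 21 = 1.

1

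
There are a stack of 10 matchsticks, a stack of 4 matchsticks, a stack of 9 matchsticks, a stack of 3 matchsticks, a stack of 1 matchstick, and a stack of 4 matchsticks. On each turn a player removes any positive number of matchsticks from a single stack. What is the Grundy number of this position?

1

Compute the nim-sum pairwise:
10 ^ 4 = 14
14 ^ 9 = 7
7 ^ 3 = 4
4 ^ 1 = 5
5 ^ 4 = 1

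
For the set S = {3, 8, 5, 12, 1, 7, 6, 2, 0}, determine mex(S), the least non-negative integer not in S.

4

The values 0, 1, 2, 3 are all present; 4 is the first non-negative integer missing from the set.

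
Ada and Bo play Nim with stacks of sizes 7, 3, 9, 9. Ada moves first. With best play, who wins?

Write each in binary and XOR column by column:
  0111  (7)
  0011  (3)
  1001  (9)
  1001  (9)
  ----
  0100  (4)
The nim-sum is 4 ≠ 0, so this is an N-position: the player to move can win; Ada has a winning move.

Ada wins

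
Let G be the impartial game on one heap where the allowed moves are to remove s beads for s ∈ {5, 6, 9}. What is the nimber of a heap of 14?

Grundy values for subtraction set {5, 6, 9}:
g(0) = mex{} = 0
g(1) = mex{} = 0
g(2) = mex{} = 0
g(3) = mex{} = 0
g(4) = mex{} = 0
g(5) = mex{0} = 1
g(6) = mex{0} = 1
g(7) = mex{0} = 1
g(8) = mex{0} = 1
g(9) = mex{0} = 1
g(10) = mex{0,1} = 2
g(11) = mex{0,1} = 2
g(12) = mex{0,1} = 2
g(13) = mex{0,1} = 2
g(14) = mex{1} = 0
So g(14) = 0.

0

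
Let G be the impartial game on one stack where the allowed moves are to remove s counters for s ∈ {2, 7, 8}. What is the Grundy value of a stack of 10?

Build the Grundy sequence with g(k) = mex{g(k−s) : s ∈ {2, 7, 8}, s ≤ k}:
k:     0  1  2  3  4  5  6  7  8  9 10
g(k):  0  0  1  1  0  0  1  1  2  2  0
So g(10) = 0.

0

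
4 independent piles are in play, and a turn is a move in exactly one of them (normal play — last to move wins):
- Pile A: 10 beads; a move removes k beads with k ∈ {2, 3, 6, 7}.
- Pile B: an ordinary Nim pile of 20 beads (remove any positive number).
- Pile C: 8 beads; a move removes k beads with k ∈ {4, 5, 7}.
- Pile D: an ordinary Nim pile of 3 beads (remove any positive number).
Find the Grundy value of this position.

21

Grundy values for pile A (subtraction set {2, 3, 6, 7}):
g(0) = mex{} = 0
g(1) = mex{} = 0
g(2) = mex{0} = 1
g(3) = mex{0} = 1
g(4) = mex{0,1} = 2
g(5) = mex{1} = 0
g(6) = mex{0,1,2} = 3
g(7) = mex{0,2} = 1
g(8) = mex{0,1,3} = 2
g(9) = mex{1,3} = 0
g(10) = mex{1,2} = 0
So g(10) = 0.
Pile B is a plain Nim pile of size 20, so its Grundy value is 20.
Build the Grundy sequence for pile C with g(k) = mex{g(k−s) : s ∈ {4, 5, 7}, s ≤ k}:
g(0) = mex{} = 0
g(1) = mex{} = 0
g(2) = mex{} = 0
g(3) = mex{} = 0
g(4) = mex{0} = 1
g(5) = mex{0} = 1
g(6) = mex{0} = 1
g(7) = mex{0} = 1
g(8) = mex{0,1} = 2
So g(8) = 2.
Pile D is a plain Nim pile of size 3, so its Grundy value is 3.
By the Sprague-Grundy theorem, the Grundy value of a sum of independent games is the XOR of the component values.
Combined value = 0 XOR 20 XOR 2 XOR 3 = 21.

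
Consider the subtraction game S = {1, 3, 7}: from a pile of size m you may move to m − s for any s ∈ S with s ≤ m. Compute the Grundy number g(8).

0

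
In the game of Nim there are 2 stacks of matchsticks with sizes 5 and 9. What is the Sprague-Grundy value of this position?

12

Bitwise XOR of the heap sizes:
  0101  (5)
  1001  (9)
  ----
  1100  (12)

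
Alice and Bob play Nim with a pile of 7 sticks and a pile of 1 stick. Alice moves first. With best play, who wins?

Compute the nim-sum pairwise:
7 XOR 1 = 6
The nim-sum is 6 ≠ 0, so this is an N-position: the player to move can win; Alice has a winning move.

Alice wins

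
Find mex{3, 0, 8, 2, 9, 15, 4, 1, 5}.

The values 0, 1, 2, 3, 4, 5 are all present; 6 is the first non-negative integer missing from the set.

6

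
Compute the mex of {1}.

0

0 is not in the set, so the mex is 0.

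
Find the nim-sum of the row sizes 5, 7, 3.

1

Compute the nim-sum pairwise:
5 ⊕ 7 = 2
2 ⊕ 3 = 1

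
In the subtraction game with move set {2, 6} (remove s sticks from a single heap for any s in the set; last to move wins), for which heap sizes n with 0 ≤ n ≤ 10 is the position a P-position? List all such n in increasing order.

0, 1, 4, 5, 8, 9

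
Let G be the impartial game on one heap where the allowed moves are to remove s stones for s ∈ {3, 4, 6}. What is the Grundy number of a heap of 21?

1

Build the Grundy sequence with g(k) = mex{g(k−s) : s ∈ {3, 4, 6}, s ≤ k}:
k:     0  1  2  3  4  5  6  7  8  9 10 11 12 13 14 15 16 17 18 19 20 21
g(k):  0  0  0  1  1  1  2  2  2  0  0  0  1  1  1  2  2  2  0  0  0  1
So g(21) = 1.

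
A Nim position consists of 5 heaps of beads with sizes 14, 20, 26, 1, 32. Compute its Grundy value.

33

Nim-sum: 14 XOR 20 XOR 26 XOR 1 XOR 32 = 33.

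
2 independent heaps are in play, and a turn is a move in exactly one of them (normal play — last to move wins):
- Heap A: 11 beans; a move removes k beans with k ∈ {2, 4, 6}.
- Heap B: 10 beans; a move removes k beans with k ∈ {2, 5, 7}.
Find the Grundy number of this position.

Grundy values for heap A (subtraction set {2, 4, 6}):
k:     0  1  2  3  4  5  6  7  8  9 10 11
g(k):  0  0  1  1  2  2  3  3  0  0  1  1
So g(11) = 1.
Grundy values for heap B (subtraction set {2, 5, 7}):
g(0) = mex{} = 0
g(1) = mex{} = 0
g(2) = mex{0} = 1
g(3) = mex{0} = 1
g(4) = mex{1} = 0
g(5) = mex{0,1} = 2
g(6) = mex{0} = 1
g(7) = mex{0,1,2} = 3
g(8) = mex{0,1} = 2
g(9) = mex{0,1,3} = 2
g(10) = mex{1,2} = 0
So g(10) = 0.
By the Sprague-Grundy theorem, the Grundy value of a sum of independent games is the XOR of the component values.
Combined value = 1 ⊕ 0 = 1.

1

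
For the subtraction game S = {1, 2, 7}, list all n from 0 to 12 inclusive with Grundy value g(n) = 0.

0, 3, 6, 9, 12

Compute g(0), g(1), … for moves {1, 2, 7}:
k:     0  1  2  3  4  5  6  7  8  9 10 11 12
g(k):  0  1  2  0  1  2  0  1  2  0  1  2  0
The P-positions (g = 0) in 0..12 are 0, 3, 6, 9, 12.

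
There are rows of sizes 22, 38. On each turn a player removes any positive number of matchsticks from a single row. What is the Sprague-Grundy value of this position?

48

Nim-sum: 22 ^ 38 = 48.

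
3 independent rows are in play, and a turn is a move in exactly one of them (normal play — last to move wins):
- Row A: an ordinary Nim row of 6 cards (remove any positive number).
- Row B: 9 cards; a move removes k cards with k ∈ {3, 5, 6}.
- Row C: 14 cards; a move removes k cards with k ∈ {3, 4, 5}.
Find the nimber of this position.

Row A is a plain Nim row of size 6, so its Grundy value is 6.
For row B, compute g(0), g(1), … with moves {3, 5, 6}:
k:     0  1  2  3  4  5  6  7  8  9
g(k):  0  0  0  1  1  1  2  2  2  0
So g(9) = 0.
Build the Grundy sequence for row C with g(k) = mex{g(k−s) : s ∈ {3, 4, 5}, s ≤ k}:
k:     0  1  2  3  4  5  6  7  8  9 10 11 12 13 14
g(k):  0  0  0  1  1  1  2  2  0  0  0  1  1  1  2
So g(14) = 2.
The value of a disjunctive sum is the nim-sum of the parts.
Combined value = 6 ⊕ 0 ⊕ 2 = 4.

4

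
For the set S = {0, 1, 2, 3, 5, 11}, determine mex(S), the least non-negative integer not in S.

4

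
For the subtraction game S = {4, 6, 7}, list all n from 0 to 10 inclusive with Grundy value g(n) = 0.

Build the Grundy sequence with g(k) = mex{g(k−s) : s ∈ {4, 6, 7}, s ≤ k}:
g(0) = mex{} = 0
g(1) = mex{} = 0
g(2) = mex{} = 0
g(3) = mex{} = 0
g(4) = mex{0} = 1
g(5) = mex{0} = 1
g(6) = mex{0} = 1
g(7) = mex{0} = 1
g(8) = mex{0,1} = 2
g(9) = mex{0,1} = 2
g(10) = mex{0,1} = 2
The P-positions (g = 0) in 0..10 are 0, 1, 2, 3.

0, 1, 2, 3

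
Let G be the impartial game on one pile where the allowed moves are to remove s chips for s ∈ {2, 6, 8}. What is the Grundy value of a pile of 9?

2

Build the Grundy sequence with g(k) = mex{g(k−s) : s ∈ {2, 6, 8}, s ≤ k}:
k:     0  1  2  3  4  5  6  7  8  9
g(k):  0  0  1  1  0  0  1  1  2  2
So g(9) = 2.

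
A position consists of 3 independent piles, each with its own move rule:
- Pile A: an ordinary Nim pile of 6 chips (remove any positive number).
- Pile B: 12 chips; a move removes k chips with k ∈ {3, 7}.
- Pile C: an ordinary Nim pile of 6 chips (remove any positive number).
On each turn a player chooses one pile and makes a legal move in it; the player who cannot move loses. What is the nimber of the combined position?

0

Pile A is a plain Nim pile of size 6, so its Grundy value is 6.
Build the Grundy sequence for pile B with g(k) = mex{g(k−s) : s ∈ {3, 7}, s ≤ k}:
k:     0  1  2  3  4  5  6  7  8  9 10 11 12
g(k):  0  0  0  1  1  1  0  2  2  1  0  0  0
So g(12) = 0.
Pile C is a plain Nim pile of size 6, so its Grundy value is 6.
By the Sprague-Grundy theorem, the Grundy value of a sum of independent games is the XOR of the component values.
Combined value = 6 XOR 0 XOR 6 = 0.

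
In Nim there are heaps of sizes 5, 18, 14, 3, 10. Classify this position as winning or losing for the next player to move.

Bitwise XOR of the heap sizes:
  00101  (5)
  10010  (18)
  01110  (14)
  00011  (3)
  01010  (10)
  -----
  10000  (16)
The nim-sum is 16 ≠ 0, so this is an N-position: the player to move can win.

Winning position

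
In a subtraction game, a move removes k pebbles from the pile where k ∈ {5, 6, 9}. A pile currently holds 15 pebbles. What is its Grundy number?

Grundy values for subtraction set {5, 6, 9}:
k:     0  1  2  3  4  5  6  7  8  9 10 11 12 13 14 15
g(k):  0  0  0  0  0  1  1  1  1  1  2  2  2  2  0  0
So g(15) = 0.

0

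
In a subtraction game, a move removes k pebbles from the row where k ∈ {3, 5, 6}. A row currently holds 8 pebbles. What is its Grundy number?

Compute g(0), g(1), … for moves {3, 5, 6}:
g(0) = mex{} = 0
g(1) = mex{} = 0
g(2) = mex{} = 0
g(3) = mex{0} = 1
g(4) = mex{0} = 1
g(5) = mex{0} = 1
g(6) = mex{0,1} = 2
g(7) = mex{0,1} = 2
g(8) = mex{0,1} = 2
So g(8) = 2.

2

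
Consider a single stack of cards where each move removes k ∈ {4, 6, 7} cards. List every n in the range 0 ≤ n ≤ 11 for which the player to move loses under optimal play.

0, 1, 2, 3, 11

Grundy values for subtraction set {4, 6, 7}:
g(0) = mex{} = 0
g(1) = mex{} = 0
g(2) = mex{} = 0
g(3) = mex{} = 0
g(4) = mex{0} = 1
g(5) = mex{0} = 1
g(6) = mex{0} = 1
g(7) = mex{0} = 1
g(8) = mex{0,1} = 2
g(9) = mex{0,1} = 2
g(10) = mex{0,1} = 2
g(11) = mex{1} = 0
The P-positions (g = 0) in 0..11 are 0, 1, 2, 3, 11.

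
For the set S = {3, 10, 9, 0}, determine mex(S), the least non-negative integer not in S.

0 is in the set but 1 is not, so the mex is 1.

1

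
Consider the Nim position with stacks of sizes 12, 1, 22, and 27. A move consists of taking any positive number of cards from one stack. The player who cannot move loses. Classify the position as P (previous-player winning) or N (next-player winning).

P-position

Write each in binary and XOR column by column:
  01100  (12)
  00001  (1)
  10110  (22)
  11011  (27)
  -----
  00000  (0)
The nim-sum is 0, so this is a P-position: the player to move is in a losing position under optimal play.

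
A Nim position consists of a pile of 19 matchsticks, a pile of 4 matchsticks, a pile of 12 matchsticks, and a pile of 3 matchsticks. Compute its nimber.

Compute the nim-sum pairwise:
19 ⊕ 4 = 23
23 ⊕ 12 = 27
27 ⊕ 3 = 24

24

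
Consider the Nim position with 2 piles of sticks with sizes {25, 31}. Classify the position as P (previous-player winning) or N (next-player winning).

N-position

Nim-sum: 25 XOR 31 = 6.
The nim-sum is 6 ≠ 0, so this is an N-position: the player to move can win.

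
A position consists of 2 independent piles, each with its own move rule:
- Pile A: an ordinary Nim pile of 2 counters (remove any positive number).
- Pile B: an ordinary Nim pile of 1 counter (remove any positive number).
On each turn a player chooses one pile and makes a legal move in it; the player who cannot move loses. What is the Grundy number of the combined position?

Pile A is a plain Nim pile of size 2, so its Grundy value is 2.
Pile B is a plain Nim pile of size 1, so its Grundy value is 1.
By the Sprague-Grundy theorem, the Grundy value of a sum of independent games is the XOR of the component values.
Combined value = 2 ⊕ 1 = 3.

3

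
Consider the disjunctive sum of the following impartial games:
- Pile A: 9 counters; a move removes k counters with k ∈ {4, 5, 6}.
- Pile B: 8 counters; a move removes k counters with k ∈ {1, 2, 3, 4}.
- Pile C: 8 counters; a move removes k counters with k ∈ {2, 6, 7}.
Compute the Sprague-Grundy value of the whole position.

3

Build the Grundy sequence for pile A with g(k) = mex{g(k−s) : s ∈ {4, 5, 6}, s ≤ k}:
g(0) = mex{} = 0
g(1) = mex{} = 0
g(2) = mex{} = 0
g(3) = mex{} = 0
g(4) = mex{0} = 1
g(5) = mex{0} = 1
g(6) = mex{0} = 1
g(7) = mex{0} = 1
g(8) = mex{0,1} = 2
g(9) = mex{0,1} = 2
So g(9) = 2.
Build the Grundy sequence for pile B with g(k) = mex{g(k−s) : s ∈ {1, 2, 3, 4}, s ≤ k}:
g(0) = mex{} = 0
g(1) = mex{0} = 1
g(2) = mex{0,1} = 2
g(3) = mex{0,1,2} = 3
g(4) = mex{0,1,2,3} = 4
g(5) = mex{1,2,3,4} = 0
g(6) = mex{0,2,3,4} = 1
g(7) = mex{0,1,3,4} = 2
g(8) = mex{0,1,2,4} = 3
So g(8) = 3.
Grundy values for pile C (subtraction set {2, 6, 7}):
g(0) = mex{} = 0
g(1) = mex{} = 0
g(2) = mex{0} = 1
g(3) = mex{0} = 1
g(4) = mex{1} = 0
g(5) = mex{1} = 0
g(6) = mex{0} = 1
g(7) = mex{0} = 1
g(8) = mex{0,1} = 2
So g(8) = 2.
By the Sprague-Grundy theorem, the Grundy value of a sum of independent games is the XOR of the component values.
Combined value = 2 XOR 3 XOR 2 = 3.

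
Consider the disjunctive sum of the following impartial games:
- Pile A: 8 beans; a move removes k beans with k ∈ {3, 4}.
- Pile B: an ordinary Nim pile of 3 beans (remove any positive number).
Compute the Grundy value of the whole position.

3

Build the Grundy sequence for pile A with g(k) = mex{g(k−s) : s ∈ {3, 4}, s ≤ k}:
g(0) = mex{} = 0
g(1) = mex{} = 0
g(2) = mex{} = 0
g(3) = mex{0} = 1
g(4) = mex{0} = 1
g(5) = mex{0} = 1
g(6) = mex{0,1} = 2
g(7) = mex{1} = 0
g(8) = mex{1} = 0
So g(8) = 0.
Pile B is a plain Nim pile of size 3, so its Grundy value is 3.
By the Sprague-Grundy theorem, the Grundy value of a sum of independent games is the XOR of the component values.
Combined value = 0 XOR 3 = 3.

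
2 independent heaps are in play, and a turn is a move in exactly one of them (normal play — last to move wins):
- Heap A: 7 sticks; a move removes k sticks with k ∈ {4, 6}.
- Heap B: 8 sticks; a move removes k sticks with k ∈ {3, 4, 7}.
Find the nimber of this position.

Build the Grundy sequence for heap A with g(k) = mex{g(k−s) : s ∈ {4, 6}, s ≤ k}:
g(0) = mex{} = 0
g(1) = mex{} = 0
g(2) = mex{} = 0
g(3) = mex{} = 0
g(4) = mex{0} = 1
g(5) = mex{0} = 1
g(6) = mex{0} = 1
g(7) = mex{0} = 1
So g(7) = 1.
Grundy values for heap B (subtraction set {3, 4, 7}):
g(0) = mex{} = 0
g(1) = mex{} = 0
g(2) = mex{} = 0
g(3) = mex{0} = 1
g(4) = mex{0} = 1
g(5) = mex{0} = 1
g(6) = mex{0,1} = 2
g(7) = mex{0,1} = 2
g(8) = mex{0,1} = 2
So g(8) = 2.
The value of a disjunctive sum is the nim-sum of the parts.
Combined value = 1 ⊕ 2 = 3.

3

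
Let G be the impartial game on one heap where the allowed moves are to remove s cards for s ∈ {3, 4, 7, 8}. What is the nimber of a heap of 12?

0

Compute g(0), g(1), … for moves {3, 4, 7, 8}:
k:     0  1  2  3  4  5  6  7  8  9 10 11 12
g(k):  0  0  0  1  1  1  2  2  2  3  3  0  0
So g(12) = 0.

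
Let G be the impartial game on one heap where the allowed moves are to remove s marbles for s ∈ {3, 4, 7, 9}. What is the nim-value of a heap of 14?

Build the Grundy sequence with g(k) = mex{g(k−s) : s ∈ {3, 4, 7, 9}, s ≤ k}:
g(0) = mex{} = 0
g(1) = mex{} = 0
g(2) = mex{} = 0
g(3) = mex{0} = 1
g(4) = mex{0} = 1
g(5) = mex{0} = 1
g(6) = mex{0,1} = 2
g(7) = mex{0,1} = 2
g(8) = mex{0,1} = 2
g(9) = mex{0,1,2} = 3
g(10) = mex{0,1,2} = 3
g(11) = mex{0,1,2} = 3
g(12) = mex{1,2,3} = 0
g(13) = mex{1,2,3} = 0
g(14) = mex{1,2,3} = 0
So g(14) = 0.

0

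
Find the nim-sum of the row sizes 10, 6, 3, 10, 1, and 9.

13

Compute the nim-sum pairwise:
10 ⊕ 6 = 12
12 ⊕ 3 = 15
15 ⊕ 10 = 5
5 ⊕ 1 = 4
4 ⊕ 9 = 13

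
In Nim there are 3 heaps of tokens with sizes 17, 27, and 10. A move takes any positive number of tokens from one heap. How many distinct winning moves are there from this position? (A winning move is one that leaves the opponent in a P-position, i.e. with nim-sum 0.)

0

Compute the nim-sum pairwise:
17 ⊕ 27 = 10
10 ⊕ 10 = 0
The nim-sum is already 0, so every move leaves a nonzero nim-sum — there are no winning moves.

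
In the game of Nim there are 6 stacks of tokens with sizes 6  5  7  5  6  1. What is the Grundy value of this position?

6

In binary:
  110  (6)
  101  (5)
  111  (7)
  101  (5)
  110  (6)
  001  (1)
  ---
  110  (6)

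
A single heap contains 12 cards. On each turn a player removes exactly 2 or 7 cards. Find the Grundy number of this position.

1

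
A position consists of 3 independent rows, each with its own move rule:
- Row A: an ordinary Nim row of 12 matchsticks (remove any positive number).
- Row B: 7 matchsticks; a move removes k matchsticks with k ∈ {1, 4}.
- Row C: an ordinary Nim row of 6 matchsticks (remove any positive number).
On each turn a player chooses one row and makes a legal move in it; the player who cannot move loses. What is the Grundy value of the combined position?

10

Row A is a plain Nim row of size 12, so its Grundy value is 12.
For row B, compute g(0), g(1), … with moves {1, 4}:
k:     0  1  2  3  4  5  6  7
g(k):  0  1  0  1  2  0  1  0
So g(7) = 0.
Row C is a plain Nim row of size 6, so its Grundy value is 6.
By the Sprague-Grundy theorem, the Grundy value of a sum of independent games is the XOR of the component values.
Combined value = 12 XOR 0 XOR 6 = 10.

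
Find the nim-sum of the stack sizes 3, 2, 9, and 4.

Compute the nim-sum pairwise:
3 ⊕ 2 = 1
1 ⊕ 9 = 8
8 ⊕ 4 = 12

12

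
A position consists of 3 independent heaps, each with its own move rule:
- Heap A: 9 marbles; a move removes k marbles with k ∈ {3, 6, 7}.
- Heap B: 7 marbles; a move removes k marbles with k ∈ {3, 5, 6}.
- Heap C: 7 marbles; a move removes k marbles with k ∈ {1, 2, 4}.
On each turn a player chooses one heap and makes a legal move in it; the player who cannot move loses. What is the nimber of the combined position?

0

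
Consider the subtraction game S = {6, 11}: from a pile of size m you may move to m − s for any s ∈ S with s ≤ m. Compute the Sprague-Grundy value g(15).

2

Build the Grundy sequence with g(k) = mex{g(k−s) : s ∈ {6, 11}, s ≤ k}:
k:     0  1  2  3  4  5  6  7  8  9 10 11 12 13 14 15
g(k):  0  0  0  0  0  0  1  1  1  1  1  1  2  2  2  2
So g(15) = 2.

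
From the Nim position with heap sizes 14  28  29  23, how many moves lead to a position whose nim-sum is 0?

Nim-sum: 14 ⊕ 28 ⊕ 29 ⊕ 23 = 24.
The overall nim-sum is X = 24. A heap of size p has a winning move iff p XOR X < p (reduce it to p XOR X).
  14: 14 XOR 24 = 22 ≥ 14 — no move.
  28: 28 XOR 24 = 4 < 28 — winning move (to 4).
  29: 29 XOR 24 = 5 < 29 — winning move (to 5).
  23: 23 XOR 24 = 15 < 23 — winning move (to 15).
That gives 3 winning moves.

3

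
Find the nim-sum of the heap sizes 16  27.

11

Nim-sum: 16 ⊕ 27 = 11.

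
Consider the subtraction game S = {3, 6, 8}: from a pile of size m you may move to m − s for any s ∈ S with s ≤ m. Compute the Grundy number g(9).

Compute g(0), g(1), … for moves {3, 6, 8}:
g(0) = mex{} = 0
g(1) = mex{} = 0
g(2) = mex{} = 0
g(3) = mex{0} = 1
g(4) = mex{0} = 1
g(5) = mex{0} = 1
g(6) = mex{0,1} = 2
g(7) = mex{0,1} = 2
g(8) = mex{0,1} = 2
g(9) = mex{0,1,2} = 3
So g(9) = 3.

3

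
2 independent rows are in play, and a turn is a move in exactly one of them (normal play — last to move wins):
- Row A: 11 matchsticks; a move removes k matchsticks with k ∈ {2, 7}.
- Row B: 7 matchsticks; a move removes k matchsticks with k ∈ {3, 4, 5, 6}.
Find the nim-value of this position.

3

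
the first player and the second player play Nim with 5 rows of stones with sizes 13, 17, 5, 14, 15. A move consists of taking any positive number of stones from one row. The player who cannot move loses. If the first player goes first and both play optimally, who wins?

the first player wins

Nim-sum: 13 ⊕ 17 ⊕ 5 ⊕ 14 ⊕ 15 = 24.
The nim-sum is 24 ≠ 0, so this is an N-position: the player to move can win; the first player has a winning move.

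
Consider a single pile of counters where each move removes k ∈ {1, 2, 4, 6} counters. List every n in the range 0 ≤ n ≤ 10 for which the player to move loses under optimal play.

0, 3, 8

Grundy values for subtraction set {1, 2, 4, 6}:
g(0) = mex{} = 0
g(1) = mex{0} = 1
g(2) = mex{0,1} = 2
g(3) = mex{1,2} = 0
g(4) = mex{0,2} = 1
g(5) = mex{0,1} = 2
g(6) = mex{0,1,2} = 3
g(7) = mex{0,1,2,3} = 4
g(8) = mex{1,2,3,4} = 0
g(9) = mex{0,2,4} = 1
g(10) = mex{0,1,3} = 2
The P-positions (g = 0) in 0..10 are 0, 3, 8.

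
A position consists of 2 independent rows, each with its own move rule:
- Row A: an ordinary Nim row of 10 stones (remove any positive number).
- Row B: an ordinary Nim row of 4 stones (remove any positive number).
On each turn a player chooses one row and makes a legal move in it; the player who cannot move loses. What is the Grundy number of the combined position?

14

Row A is a plain Nim row of size 10, so its Grundy value is 10.
Row B is a plain Nim row of size 4, so its Grundy value is 4.
By the Sprague-Grundy theorem, the Grundy value of a sum of independent games is the XOR of the component values.
Combined value = 10 ⊕ 4 = 14.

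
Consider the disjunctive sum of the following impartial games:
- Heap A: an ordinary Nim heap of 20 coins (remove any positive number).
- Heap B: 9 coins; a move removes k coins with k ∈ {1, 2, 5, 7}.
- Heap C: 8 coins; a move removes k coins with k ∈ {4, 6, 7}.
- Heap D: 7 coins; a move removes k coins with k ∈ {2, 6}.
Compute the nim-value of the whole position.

23

Heap A is a plain Nim heap of size 20, so its Grundy value is 20.
Build the Grundy sequence for heap B with g(k) = mex{g(k−s) : s ∈ {1, 2, 5, 7}, s ≤ k}:
g(0) = mex{} = 0
g(1) = mex{0} = 1
g(2) = mex{0,1} = 2
g(3) = mex{1,2} = 0
g(4) = mex{0,2} = 1
g(5) = mex{0,1} = 2
g(6) = mex{1,2} = 0
g(7) = mex{0,2} = 1
g(8) = mex{0,1} = 2
g(9) = mex{1,2} = 0
So g(9) = 0.
Build the Grundy sequence for heap C with g(k) = mex{g(k−s) : s ∈ {4, 6, 7}, s ≤ k}:
k:     0  1  2  3  4  5  6  7  8
g(k):  0  0  0  0  1  1  1  1  2
So g(8) = 2.
For heap D, compute g(0), g(1), … with moves {2, 6}:
k:     0  1  2  3  4  5  6  7
g(k):  0  0  1  1  0  0  1  1
So g(7) = 1.
By the Sprague-Grundy theorem, the Grundy value of a sum of independent games is the XOR of the component values.
Combined value = 20 ⊕ 0 ⊕ 2 ⊕ 1 = 23.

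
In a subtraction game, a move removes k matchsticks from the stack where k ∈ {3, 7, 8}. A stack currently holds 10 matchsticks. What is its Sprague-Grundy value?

3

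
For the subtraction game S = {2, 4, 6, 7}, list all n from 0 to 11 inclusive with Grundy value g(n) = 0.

Compute g(0), g(1), … for moves {2, 4, 6, 7}:
g(0) = mex{} = 0
g(1) = mex{} = 0
g(2) = mex{0} = 1
g(3) = mex{0} = 1
g(4) = mex{0,1} = 2
g(5) = mex{0,1} = 2
g(6) = mex{0,1,2} = 3
g(7) = mex{0,1,2} = 3
g(8) = mex{0,1,2,3} = 4
g(9) = mex{1,2,3} = 0
g(10) = mex{1,2,3,4} = 0
g(11) = mex{0,2,3} = 1
The P-positions (g = 0) in 0..11 are 0, 1, 9, 10.

0, 1, 9, 10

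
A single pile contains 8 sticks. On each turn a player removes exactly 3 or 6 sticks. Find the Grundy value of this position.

Grundy values for subtraction set {3, 6}:
g(0) = mex{} = 0
g(1) = mex{} = 0
g(2) = mex{} = 0
g(3) = mex{0} = 1
g(4) = mex{0} = 1
g(5) = mex{0} = 1
g(6) = mex{0,1} = 2
g(7) = mex{0,1} = 2
g(8) = mex{0,1} = 2
So g(8) = 2.

2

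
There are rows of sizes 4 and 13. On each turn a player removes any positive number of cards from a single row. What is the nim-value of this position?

9

Write each in binary and XOR column by column:
  0100  (4)
  1101  (13)
  ----
  1001  (9)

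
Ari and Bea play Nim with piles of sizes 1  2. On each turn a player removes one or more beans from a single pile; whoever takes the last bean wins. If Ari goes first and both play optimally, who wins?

Ari wins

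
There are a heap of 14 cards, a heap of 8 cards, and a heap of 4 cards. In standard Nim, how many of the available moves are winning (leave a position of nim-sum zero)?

1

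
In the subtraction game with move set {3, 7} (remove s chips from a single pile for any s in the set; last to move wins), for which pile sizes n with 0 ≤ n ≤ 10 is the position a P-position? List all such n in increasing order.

0, 1, 2, 6, 10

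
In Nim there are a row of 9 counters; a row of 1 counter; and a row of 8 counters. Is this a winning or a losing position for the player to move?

Losing position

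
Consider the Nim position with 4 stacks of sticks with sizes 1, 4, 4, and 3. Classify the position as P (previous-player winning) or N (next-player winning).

Nim-sum: 1 XOR 4 XOR 4 XOR 3 = 2.
The nim-sum is 2 ≠ 0, so this is an N-position: the player to move can win.

N-position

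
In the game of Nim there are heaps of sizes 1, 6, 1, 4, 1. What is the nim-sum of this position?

Write each in binary and XOR column by column:
  001  (1)
  110  (6)
  001  (1)
  100  (4)
  001  (1)
  ---
  011  (3)

3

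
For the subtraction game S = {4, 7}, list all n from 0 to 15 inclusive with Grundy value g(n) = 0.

0, 1, 2, 3, 11, 12, 13, 14

Grundy values for subtraction set {4, 7}:
k:     0  1  2  3  4  5  6  7  8  9 10 11 12 13 14 15
g(k):  0  0  0  0  1  1  1  1  2  2  2  0  0  0  0  1
The P-positions (g = 0) in 0..15 are 0, 1, 2, 3, 11, 12, 13, 14.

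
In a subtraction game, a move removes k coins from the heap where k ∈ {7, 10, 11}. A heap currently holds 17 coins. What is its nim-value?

Grundy values for subtraction set {7, 10, 11}:
k:     0  1  2  3  4  5  6  7  8  9 10 11 12 13 14 15 16 17
g(k):  0  0  0  0  0  0  0  1  1  1  1  1  1  1  2  2  2  2
So g(17) = 2.

2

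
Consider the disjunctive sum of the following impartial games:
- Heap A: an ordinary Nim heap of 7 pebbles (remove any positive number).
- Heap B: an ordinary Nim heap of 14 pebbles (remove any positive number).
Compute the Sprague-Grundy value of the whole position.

9

Heap A is a plain Nim heap of size 7, so its Grundy value is 7.
Heap B is a plain Nim heap of size 14, so its Grundy value is 14.
The value of a disjunctive sum is the nim-sum of the parts.
Combined value = 7 ⊕ 14 = 9.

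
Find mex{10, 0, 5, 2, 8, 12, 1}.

The values 0, 1, 2 are all present; 3 is the first non-negative integer missing from the set.

3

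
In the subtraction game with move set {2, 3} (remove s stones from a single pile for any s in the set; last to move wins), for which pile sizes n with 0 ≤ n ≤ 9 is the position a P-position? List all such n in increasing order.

0, 1, 5, 6

Build the Grundy sequence with g(k) = mex{g(k−s) : s ∈ {2, 3}, s ≤ k}:
g(0) = mex{} = 0
g(1) = mex{} = 0
g(2) = mex{0} = 1
g(3) = mex{0} = 1
g(4) = mex{0,1} = 2
g(5) = mex{1} = 0
g(6) = mex{1,2} = 0
g(7) = mex{0,2} = 1
g(8) = mex{0} = 1
g(9) = mex{0,1} = 2
The P-positions (g = 0) in 0..9 are 0, 1, 5, 6.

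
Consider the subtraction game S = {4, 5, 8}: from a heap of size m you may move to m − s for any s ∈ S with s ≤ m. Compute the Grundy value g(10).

Grundy values for subtraction set {4, 5, 8}:
g(0) = mex{} = 0
g(1) = mex{} = 0
g(2) = mex{} = 0
g(3) = mex{} = 0
g(4) = mex{0} = 1
g(5) = mex{0} = 1
g(6) = mex{0} = 1
g(7) = mex{0} = 1
g(8) = mex{0,1} = 2
g(9) = mex{0,1} = 2
g(10) = mex{0,1} = 2
So g(10) = 2.

2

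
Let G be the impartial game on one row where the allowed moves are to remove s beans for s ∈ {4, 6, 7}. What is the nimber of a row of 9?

Build the Grundy sequence with g(k) = mex{g(k−s) : s ∈ {4, 6, 7}, s ≤ k}:
k:     0  1  2  3  4  5  6  7  8  9
g(k):  0  0  0  0  1  1  1  1  2  2
So g(9) = 2.

2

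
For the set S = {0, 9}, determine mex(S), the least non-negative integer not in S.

0 is in the set but 1 is not, so the mex is 1.

1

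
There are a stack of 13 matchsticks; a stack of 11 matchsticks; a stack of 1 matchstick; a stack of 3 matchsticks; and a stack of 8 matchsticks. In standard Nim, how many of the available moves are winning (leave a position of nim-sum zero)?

3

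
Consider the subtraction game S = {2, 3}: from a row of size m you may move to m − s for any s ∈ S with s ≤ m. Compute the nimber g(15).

0

Grundy values for subtraction set {2, 3}:
k:     0  1  2  3  4  5  6  7  8  9 10 11 12 13 14 15
g(k):  0  0  1  1  2  0  0  1  1  2  0  0  1  1  2  0
So g(15) = 0.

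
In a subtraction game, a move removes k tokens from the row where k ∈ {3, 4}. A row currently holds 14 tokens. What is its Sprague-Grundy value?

Build the Grundy sequence with g(k) = mex{g(k−s) : s ∈ {3, 4}, s ≤ k}:
k:     0  1  2  3  4  5  6  7  8  9 10 11 12 13 14
g(k):  0  0  0  1  1  1  2  0  0  0  1  1  1  2  0
So g(14) = 0.

0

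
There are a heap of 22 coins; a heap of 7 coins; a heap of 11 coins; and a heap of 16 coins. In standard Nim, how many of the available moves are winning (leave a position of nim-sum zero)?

1

Nim-sum: 22 ^ 7 ^ 11 ^ 16 = 10.
The overall nim-sum is X = 10. A heap of size p has a winning move iff p XOR X < p (reduce it to p XOR X).
  22: 22 XOR 10 = 28 ≥ 22 — no move.
  7: 7 XOR 10 = 13 ≥ 7 — no move.
  11: 11 XOR 10 = 1 < 11 — winning move (to 1).
  16: 16 XOR 10 = 26 ≥ 16 — no move.
That gives 1 winning move.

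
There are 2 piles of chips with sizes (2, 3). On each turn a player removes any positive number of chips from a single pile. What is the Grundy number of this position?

1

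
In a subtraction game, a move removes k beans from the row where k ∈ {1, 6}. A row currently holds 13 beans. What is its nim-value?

2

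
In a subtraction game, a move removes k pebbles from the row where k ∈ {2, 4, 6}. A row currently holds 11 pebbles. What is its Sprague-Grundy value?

1

Compute g(0), g(1), … for moves {2, 4, 6}:
g(0) = mex{} = 0
g(1) = mex{} = 0
g(2) = mex{0} = 1
g(3) = mex{0} = 1
g(4) = mex{0,1} = 2
g(5) = mex{0,1} = 2
g(6) = mex{0,1,2} = 3
g(7) = mex{0,1,2} = 3
g(8) = mex{1,2,3} = 0
g(9) = mex{1,2,3} = 0
g(10) = mex{0,2,3} = 1
g(11) = mex{0,2,3} = 1
So g(11) = 1.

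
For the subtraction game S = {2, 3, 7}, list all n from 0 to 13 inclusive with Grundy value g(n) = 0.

0, 1, 5, 6, 10, 11

Grundy values for subtraction set {2, 3, 7}:
k:     0  1  2  3  4  5  6  7  8  9 10 11 12 13
g(k):  0  0  1  1  2  0  0  1  1  2  0  0  1  1
The P-positions (g = 0) in 0..13 are 0, 1, 5, 6, 10, 11.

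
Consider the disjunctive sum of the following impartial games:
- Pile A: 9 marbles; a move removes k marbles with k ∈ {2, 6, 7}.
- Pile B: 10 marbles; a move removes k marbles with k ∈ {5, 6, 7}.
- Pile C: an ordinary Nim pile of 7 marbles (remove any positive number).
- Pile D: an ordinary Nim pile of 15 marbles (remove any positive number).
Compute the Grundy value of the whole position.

10

Build the Grundy sequence for pile A with g(k) = mex{g(k−s) : s ∈ {2, 6, 7}, s ≤ k}:
g(0) = mex{} = 0
g(1) = mex{} = 0
g(2) = mex{0} = 1
g(3) = mex{0} = 1
g(4) = mex{1} = 0
g(5) = mex{1} = 0
g(6) = mex{0} = 1
g(7) = mex{0} = 1
g(8) = mex{0,1} = 2
g(9) = mex{1} = 0
So g(9) = 0.
Build the Grundy sequence for pile B with g(k) = mex{g(k−s) : s ∈ {5, 6, 7}, s ≤ k}:
k:     0  1  2  3  4  5  6  7  8  9 10
g(k):  0  0  0  0  0  1  1  1  1  1  2
So g(10) = 2.
Pile C is a plain Nim pile of size 7, so its Grundy value is 7.
Pile D is a plain Nim pile of size 15, so its Grundy value is 15.
The value of a disjunctive sum is the nim-sum of the parts.
Combined value = 0 ⊕ 2 ⊕ 7 ⊕ 15 = 10.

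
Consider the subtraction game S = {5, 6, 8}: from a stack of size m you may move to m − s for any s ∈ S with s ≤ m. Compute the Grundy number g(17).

Build the Grundy sequence with g(k) = mex{g(k−s) : s ∈ {5, 6, 8}, s ≤ k}:
k:     0  1  2  3  4  5  6  7  8  9 10 11 12 13 14 15 16 17
g(k):  0  0  0  0  0  1  1  1  1  1  2  2  2  0  0  0  0  0
So g(17) = 0.

0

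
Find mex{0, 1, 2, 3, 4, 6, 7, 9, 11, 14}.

5

The values 0, 1, 2, 3, 4 are all present; 5 is the first non-negative integer missing from the set.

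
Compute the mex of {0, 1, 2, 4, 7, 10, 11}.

The values 0, 1, 2 are all present; 3 is the first non-negative integer missing from the set.

3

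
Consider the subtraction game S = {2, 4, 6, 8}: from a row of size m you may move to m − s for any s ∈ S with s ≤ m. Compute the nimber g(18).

4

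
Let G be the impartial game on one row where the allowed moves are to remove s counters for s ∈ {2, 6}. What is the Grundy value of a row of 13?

0

Grundy values for subtraction set {2, 6}:
g(0) = mex{} = 0
g(1) = mex{} = 0
g(2) = mex{0} = 1
g(3) = mex{0} = 1
g(4) = mex{1} = 0
g(5) = mex{1} = 0
g(6) = mex{0} = 1
g(7) = mex{0} = 1
g(8) = mex{1} = 0
g(9) = mex{1} = 0
g(10) = mex{0} = 1
g(11) = mex{0} = 1
g(12) = mex{1} = 0
g(13) = mex{1} = 0
So g(13) = 0.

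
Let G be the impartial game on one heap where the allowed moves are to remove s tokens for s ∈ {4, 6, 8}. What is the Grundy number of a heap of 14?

Grundy values for subtraction set {4, 6, 8}:
k:     0  1  2  3  4  5  6  7  8  9 10 11 12 13 14
g(k):  0  0  0  0  1  1  1  1  2  2  2  2  0  0  0
So g(14) = 0.

0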